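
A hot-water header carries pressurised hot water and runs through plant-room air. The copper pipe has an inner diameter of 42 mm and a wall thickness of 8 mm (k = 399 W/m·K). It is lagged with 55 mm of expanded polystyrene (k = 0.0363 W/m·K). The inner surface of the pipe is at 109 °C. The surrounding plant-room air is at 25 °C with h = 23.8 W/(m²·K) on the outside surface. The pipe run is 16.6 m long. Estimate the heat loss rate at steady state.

Q ≈ 294 W

For a radial system each layer contributes R = ln(r_out/r_in)/(2πkL); films add R = 1/(hA).
R_copper pipe wall = ln(29/21)/(2π×399×16.6) = 7.756×10^-6 K/W
R_expanded polystyrene = ln(84/29)/(2π×0.0363×16.6) = 0.2809 K/W
R_outer film = 1/(h_o·2πr_oL) = 1/(23.8×2π×0.084×16.6) = 0.004796 K/W
R_total = 0.2857 K/W
Q = ΔT/R_total = 84/0.2857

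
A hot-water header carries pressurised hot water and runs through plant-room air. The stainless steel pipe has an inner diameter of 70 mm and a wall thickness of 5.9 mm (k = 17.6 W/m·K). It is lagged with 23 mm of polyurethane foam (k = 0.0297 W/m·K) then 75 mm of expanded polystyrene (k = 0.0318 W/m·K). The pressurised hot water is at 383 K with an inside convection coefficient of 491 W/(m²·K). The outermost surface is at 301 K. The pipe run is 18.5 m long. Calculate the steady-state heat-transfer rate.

For a radial system each layer contributes R = ln(r_out/r_in)/(2πkL); films add R = 1/(hA).
R_inner film = 1/(h_i·2πr₁L) = 1/(491×2π×0.035×18.5) = 5.006×10^-4 K/W
R_stainless steel pipe wall = ln(40.9/35)/(2π×17.6×18.5) = 7.615×10^-5 K/W
R_polyurethane foam = ln(63.9/40.9)/(2π×0.0297×18.5) = 0.1292 K/W
R_expanded polystyrene = ln(138.9/63.9)/(2π×0.0318×18.5) = 0.2101 K/W
R_total = 0.3399 K/W
Q = ΔT/R_total = 82/0.3399

Q ≈ 241 W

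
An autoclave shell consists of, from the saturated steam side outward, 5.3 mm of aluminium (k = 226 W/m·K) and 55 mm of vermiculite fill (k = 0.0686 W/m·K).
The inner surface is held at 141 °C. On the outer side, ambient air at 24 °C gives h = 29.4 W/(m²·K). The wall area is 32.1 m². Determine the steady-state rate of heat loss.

Q ≈ 4490 W

Thermal resistances in series:
R_aluminium = L/(kA) = 0.0053/(226×32.1) = 7.306×10^-7 K/W
R_vermiculite fill = L/(kA) = 0.055/(0.0686×32.1) = 0.02498 K/W
R_outer film = 1/(h_o·A) = 1/(29.4×32.1) = 0.00106 K/W
R_total = 0.02604 K/W
Q = ΔT / R_total = 117 / 0.02604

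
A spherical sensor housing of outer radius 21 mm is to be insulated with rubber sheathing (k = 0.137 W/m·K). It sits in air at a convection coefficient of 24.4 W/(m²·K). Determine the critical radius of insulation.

r_cr ≈ 11.2 mm

For a sphere r_cr = 2k/h = 2×0.137/24.4
r_cr = 11.2 mm; since the bare radius (21 mm) is above r_cr, any added insulation will reduce heat loss.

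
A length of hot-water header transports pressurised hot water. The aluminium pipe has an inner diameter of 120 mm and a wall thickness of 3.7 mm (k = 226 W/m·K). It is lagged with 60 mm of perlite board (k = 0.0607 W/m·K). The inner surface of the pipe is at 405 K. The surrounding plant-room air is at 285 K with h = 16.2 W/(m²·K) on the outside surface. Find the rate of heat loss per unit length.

Radial resistances (cylindrical: R_cond = ln(r_o/r_i)/(2πkL), R_conv = 1/(h·2πrL)):
R_aluminium pipe wall = ln(63.7/60)/(2π×226×1) = 4.214×10^-5 K/W
R_perlite board = ln(123.7/63.7)/(2π×0.0607×1) = 1.74 K/W
R_outer film = 1/(h_o·2πr_oL) = 1/(16.2×2π×0.1237×1) = 0.07942 K/W
R_total = 1.82 K/W
Q = ΔT/R_total = 120/1.82

q′ ≈ 65.9 W/m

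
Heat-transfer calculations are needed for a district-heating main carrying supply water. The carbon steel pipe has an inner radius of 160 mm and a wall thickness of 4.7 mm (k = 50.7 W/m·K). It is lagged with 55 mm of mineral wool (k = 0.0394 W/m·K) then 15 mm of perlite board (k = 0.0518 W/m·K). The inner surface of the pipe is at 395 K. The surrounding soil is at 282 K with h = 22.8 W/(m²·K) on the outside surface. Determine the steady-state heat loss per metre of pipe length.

q′ ≈ 80.9 W/m

Treating each annulus and film as a series resistance:
R_carbon steel pipe wall = ln(164.7/160)/(2π×50.7×1) = 9.088×10^-5 K/W
R_mineral wool = ln(219.7/164.7)/(2π×0.0394×1) = 1.164 K/W
R_perlite board = ln(234.7/219.7)/(2π×0.0518×1) = 0.2029 K/W
R_outer film = 1/(h_o·2πr_oL) = 1/(22.8×2π×0.2347×1) = 0.02974 K/W
R_total = 1.397 K/W
Q = ΔT/R_total = 113/1.397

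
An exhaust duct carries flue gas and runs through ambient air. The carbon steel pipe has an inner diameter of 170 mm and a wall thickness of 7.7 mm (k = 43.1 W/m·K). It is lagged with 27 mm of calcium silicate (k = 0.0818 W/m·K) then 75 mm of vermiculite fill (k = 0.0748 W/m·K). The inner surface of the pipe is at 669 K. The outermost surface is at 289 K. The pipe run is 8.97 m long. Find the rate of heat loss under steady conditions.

Per-layer cylindrical resistances, series-summed:
R_carbon steel pipe wall = ln(92.7/85)/(2π×43.1×8.97) = 3.57×10^-5 K/W
R_calcium silicate = ln(119.7/92.7)/(2π×0.0818×8.97) = 0.05545 K/W
R_vermiculite fill = ln(194.7/119.7)/(2π×0.0748×8.97) = 0.1154 K/W
R_total = 0.1709 K/W
Q = ΔT/R_total = 380/0.1709

Q ≈ 2220 W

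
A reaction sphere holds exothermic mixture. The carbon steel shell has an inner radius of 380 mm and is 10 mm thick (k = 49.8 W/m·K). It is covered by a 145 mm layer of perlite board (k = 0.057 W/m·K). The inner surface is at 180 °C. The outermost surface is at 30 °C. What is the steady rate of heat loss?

Q ≈ 155 W

Spherical conduction: R = (1/r_in − 1/r_out)/(4πk) per layer; series-sum.
R_carbon steel shell = (1/0.38 − 1/0.39)/(4π×49.8) = 1.078×10^-4 K/W
R_perlite board = (1/0.39 − 1/0.535)/(4π×0.057) = 0.9702 K/W
R_total = 0.9703 K/W
Q = ΔT/R_total = 150/0.9703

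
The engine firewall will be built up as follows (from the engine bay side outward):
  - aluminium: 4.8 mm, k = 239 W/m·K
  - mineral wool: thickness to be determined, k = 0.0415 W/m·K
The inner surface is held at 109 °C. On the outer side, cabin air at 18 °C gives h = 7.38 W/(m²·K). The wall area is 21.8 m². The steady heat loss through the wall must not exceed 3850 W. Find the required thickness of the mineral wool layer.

L ≈ 15.8 mm

Series thermal resistances:
R_aluminium = L/(kA) = 0.0048/(239×21.8) = 9.213×10^-7 K/W
R_outer film = 1/(h_o·A) = 1/(7.38×21.8) = 0.006216 K/W
Sum of the known resistances R_other = 0.006217 K/W
Required total resistance R_tot = ΔT/Q_allow = 91/3850 = 0.02364 K/W
R_mineral wool = R_tot − R_other = 0.01742 K/W
L = R·k·A = 0.01742×0.0415×21.8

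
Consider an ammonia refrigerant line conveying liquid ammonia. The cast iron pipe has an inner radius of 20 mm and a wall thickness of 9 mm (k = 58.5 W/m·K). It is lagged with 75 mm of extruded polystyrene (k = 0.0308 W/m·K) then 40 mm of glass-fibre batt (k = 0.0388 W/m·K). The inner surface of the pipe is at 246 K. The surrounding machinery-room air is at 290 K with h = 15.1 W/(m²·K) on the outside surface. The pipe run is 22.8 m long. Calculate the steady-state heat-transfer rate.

Radial resistances (cylindrical: R_cond = ln(r_o/r_i)/(2πkL), R_conv = 1/(h·2πrL)):
R_cast iron pipe wall = ln(29/20)/(2π×58.5×22.8) = 4.434×10^-5 K/W
R_extruded polystyrene = ln(104/29)/(2π×0.0308×22.8) = 0.2894 K/W
R_glass-fibre batt = ln(144/104)/(2π×0.0388×22.8) = 0.05855 K/W
R_outer film = 1/(h_o·2πr_oL) = 1/(15.1×2π×0.144×22.8) = 0.00321 K/W
R_total = 0.3512 K/W
Q = ΔT/R_total = 44/0.3512

Q ≈ 125 W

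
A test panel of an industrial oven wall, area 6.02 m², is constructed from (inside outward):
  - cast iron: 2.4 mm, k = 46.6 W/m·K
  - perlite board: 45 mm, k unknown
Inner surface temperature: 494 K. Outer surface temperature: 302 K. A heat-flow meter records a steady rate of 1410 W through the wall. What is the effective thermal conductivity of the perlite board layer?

Thermal resistances in series:
R_cast iron = L/(kA) = 0.0024/(46.6×6.02) = 8.555×10^-6 K/W
Sum of known resistances R_other = 8.555×10^-6 K/W
Total R = ΔT/Q = 192/1410 = 0.1362 K/W
R_perlite board = R_total − R_other = 0.1362 K/W
k = L/(R·A) = 0.045/(0.1362×6.02)

k ≈ 0.0549 W/(m·K)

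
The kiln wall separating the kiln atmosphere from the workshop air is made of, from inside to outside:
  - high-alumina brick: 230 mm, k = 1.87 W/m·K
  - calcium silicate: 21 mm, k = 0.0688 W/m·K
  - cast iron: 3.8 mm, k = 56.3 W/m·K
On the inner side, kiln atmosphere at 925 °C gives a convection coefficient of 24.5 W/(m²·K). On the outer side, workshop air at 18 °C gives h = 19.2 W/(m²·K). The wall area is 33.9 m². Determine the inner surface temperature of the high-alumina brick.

T ≈ 854 °C

Model the wall as resistances in series:
R_inner film = 1/(h_i·A) = 1/(24.5×33.9) = 0.001204 K/W
R_high-alumina brick = L/(kA) = 0.23/(1.87×33.9) = 0.003628 K/W
R_calcium silicate = L/(kA) = 0.021/(0.0688×33.9) = 0.009004 K/W
R_cast iron = L/(kA) = 0.0038/(56.3×33.9) = 1.991×10^-6 K/W
R_outer film = 1/(h_o·A) = 1/(19.2×33.9) = 0.001536 K/W
R_total = 0.01537 K/W;  Q = ΔT/R_total = 907/0.01537 = 58990 W
T_interface = T_inner − Q·ΣR(inner→interface) = 925 − 59000×0.001204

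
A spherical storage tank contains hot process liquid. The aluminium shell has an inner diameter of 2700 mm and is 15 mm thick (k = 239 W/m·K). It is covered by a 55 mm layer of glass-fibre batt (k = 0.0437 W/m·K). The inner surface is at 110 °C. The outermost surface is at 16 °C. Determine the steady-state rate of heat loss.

Spherical conduction: R = (1/r_in − 1/r_out)/(4πk) per layer; series-sum.
R_aluminium shell = (1/1.35 − 1/1.365)/(4π×239) = 2.71×10^-6 K/W
R_glass-fibre batt = (1/1.365 − 1/1.42)/(4π×0.0437) = 0.05167 K/W
R_total = 0.05167 K/W
Q = ΔT/R_total = 94/0.05167

Q ≈ 1820 W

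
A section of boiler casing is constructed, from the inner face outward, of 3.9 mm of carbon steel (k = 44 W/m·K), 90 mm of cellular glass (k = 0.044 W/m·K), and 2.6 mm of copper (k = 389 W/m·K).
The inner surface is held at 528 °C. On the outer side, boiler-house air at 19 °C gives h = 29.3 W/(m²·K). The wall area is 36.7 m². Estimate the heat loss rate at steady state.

Q ≈ 8980 W

Series thermal resistances:
R_carbon steel = L/(kA) = 0.0039/(44×36.7) = 2.415×10^-6 K/W
R_cellular glass = L/(kA) = 0.09/(0.044×36.7) = 0.05573 K/W
R_copper = L/(kA) = 0.0026/(389×36.7) = 1.821×10^-7 K/W
R_outer film = 1/(h_o·A) = 1/(29.3×36.7) = 9.3×10^-4 K/W
R_total = 0.05667 K/W
Q = ΔT / R_total = 509 / 0.05667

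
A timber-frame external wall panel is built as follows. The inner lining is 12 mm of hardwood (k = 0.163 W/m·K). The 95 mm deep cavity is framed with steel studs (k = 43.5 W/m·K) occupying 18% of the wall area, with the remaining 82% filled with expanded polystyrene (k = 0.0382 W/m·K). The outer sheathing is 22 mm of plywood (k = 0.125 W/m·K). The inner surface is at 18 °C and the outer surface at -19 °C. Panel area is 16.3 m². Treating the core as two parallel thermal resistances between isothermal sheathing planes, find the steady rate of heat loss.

Q ≈ 2300 W

Sheathing layers in series; stud and cavity paths in parallel between them.
R_inner = 0.012/(0.163×16.3) = 0.004517 K/W
R_stud  = 0.095/(43.5×0.18×16.3) = 7.443×10^-4 K/W
R_cav   = 0.095/(0.0382×0.82×16.3) = 0.1861 K/W
1/R_core = 1/R_stud + 1/R_cav → R_core = 7.414×10^-4 K/W
R_outer = 0.022/(0.125×16.3) = 0.0108 K/W
R_total = 0.01606 K/W
Q = ΔT/R_total = 37/0.01606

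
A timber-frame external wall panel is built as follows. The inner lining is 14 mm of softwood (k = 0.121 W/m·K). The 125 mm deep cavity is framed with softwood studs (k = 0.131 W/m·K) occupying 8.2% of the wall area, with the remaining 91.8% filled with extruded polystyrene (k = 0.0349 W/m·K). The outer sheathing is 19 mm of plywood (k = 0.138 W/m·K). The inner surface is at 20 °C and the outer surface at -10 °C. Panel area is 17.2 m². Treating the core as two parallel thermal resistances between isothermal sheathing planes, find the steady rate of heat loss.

Sheathing layers in series; stud and cavity paths in parallel between them.
R_inner = 0.014/(0.121×17.2) = 0.006727 K/W
R_stud  = 0.125/(0.131×0.082×17.2) = 0.6765 K/W
R_cav   = 0.125/(0.0349×0.918×17.2) = 0.2268 K/W
1/R_core = 1/R_stud + 1/R_cav → R_core = 0.1699 K/W
R_outer = 0.019/(0.138×17.2) = 0.008005 K/W
R_total = 0.1846 K/W
Q = ΔT/R_total = 30/0.1846

Q ≈ 163 W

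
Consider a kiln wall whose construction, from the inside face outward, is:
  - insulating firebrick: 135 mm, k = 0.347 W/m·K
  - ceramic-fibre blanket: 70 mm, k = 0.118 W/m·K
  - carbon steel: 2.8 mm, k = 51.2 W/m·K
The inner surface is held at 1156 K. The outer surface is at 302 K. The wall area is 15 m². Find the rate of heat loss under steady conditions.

Model the wall as resistances in series:
R_insulating firebrick = L/(kA) = 0.135/(0.347×15) = 0.02594 K/W
R_ceramic-fibre blanket = L/(kA) = 0.07/(0.118×15) = 0.03955 K/W
R_carbon steel = L/(kA) = 0.0028/(51.2×15) = 3.646×10^-6 K/W
R_total = 0.06549 K/W
Q = ΔT / R_total = 854 / 0.06549

Q ≈ 13000 W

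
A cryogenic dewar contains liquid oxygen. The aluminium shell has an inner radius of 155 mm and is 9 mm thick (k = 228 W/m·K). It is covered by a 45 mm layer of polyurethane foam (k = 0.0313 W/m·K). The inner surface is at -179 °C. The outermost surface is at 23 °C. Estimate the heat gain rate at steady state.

Q ≈ 60.5 W

Each spherical layer contributes R = (1/r_i − 1/r_o)/(4πk):
R_aluminium shell = (1/0.155 − 1/0.164)/(4π×228) = 1.236×10^-4 K/W
R_polyurethane foam = (1/0.164 − 1/0.209)/(4π×0.0313) = 3.338 K/W
R_total = 3.338 K/W
Q = ΔT/R_total = 202/3.338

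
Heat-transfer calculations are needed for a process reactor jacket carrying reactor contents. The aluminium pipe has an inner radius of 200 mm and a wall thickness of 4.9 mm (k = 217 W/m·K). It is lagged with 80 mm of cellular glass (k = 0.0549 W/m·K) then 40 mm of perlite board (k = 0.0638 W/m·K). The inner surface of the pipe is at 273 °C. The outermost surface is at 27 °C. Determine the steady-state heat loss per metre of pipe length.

q′ ≈ 192 W/m

For a radial system each layer contributes R = ln(r_out/r_in)/(2πkL); films add R = 1/(hA).
R_aluminium pipe wall = ln(204.9/200)/(2π×217×1) = 1.775×10^-5 K/W
R_cellular glass = ln(284.9/204.9)/(2π×0.0549×1) = 0.9556 K/W
R_perlite board = ln(324.9/284.9)/(2π×0.0638×1) = 0.3277 K/W
R_total = 1.283 K/W
Q = ΔT/R_total = 246/1.283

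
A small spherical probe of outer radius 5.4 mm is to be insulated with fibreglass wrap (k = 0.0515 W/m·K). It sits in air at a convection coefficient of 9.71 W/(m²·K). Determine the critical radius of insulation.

r_cr ≈ 10.6 mm

For a sphere r_cr = 2k/h = 2×0.0515/9.71
r_cr = 10.6 mm; since the bare radius (5.4 mm) is below r_cr, adding a thin layer of insulation will *increase* heat loss.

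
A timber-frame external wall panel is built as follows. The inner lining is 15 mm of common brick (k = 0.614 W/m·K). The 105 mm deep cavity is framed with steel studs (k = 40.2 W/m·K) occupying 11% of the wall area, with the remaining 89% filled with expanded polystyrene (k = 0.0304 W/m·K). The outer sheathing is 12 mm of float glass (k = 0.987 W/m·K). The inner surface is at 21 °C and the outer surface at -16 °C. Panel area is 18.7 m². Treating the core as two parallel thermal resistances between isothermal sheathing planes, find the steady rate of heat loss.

Sheathing layers in series; stud and cavity paths in parallel between them.
R_inner = 0.015/(0.614×18.7) = 0.001306 K/W
R_stud  = 0.105/(40.2×0.11×18.7) = 0.00127 K/W
R_cav   = 0.105/(0.0304×0.89×18.7) = 0.2075 K/W
1/R_core = 1/R_stud + 1/R_cav → R_core = 0.001262 K/W
R_outer = 0.012/(0.987×18.7) = 6.502×10^-4 K/W
R_total = 0.003219 K/W
Q = ΔT/R_total = 37/0.003219

Q ≈ 11500 W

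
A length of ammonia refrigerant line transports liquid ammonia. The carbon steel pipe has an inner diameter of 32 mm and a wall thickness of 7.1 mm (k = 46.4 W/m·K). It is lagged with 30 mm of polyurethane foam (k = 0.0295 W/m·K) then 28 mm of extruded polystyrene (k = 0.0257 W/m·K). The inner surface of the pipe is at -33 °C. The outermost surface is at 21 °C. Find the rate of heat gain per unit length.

Radial resistances (cylindrical: R_cond = ln(r_o/r_i)/(2πkL), R_conv = 1/(h·2πrL)):
R_carbon steel pipe wall = ln(23.1/16)/(2π×46.4×1) = 0.00126 K/W
R_polyurethane foam = ln(53.1/23.1)/(2π×0.0295×1) = 4.491 K/W
R_extruded polystyrene = ln(81.1/53.1)/(2π×0.0257×1) = 2.623 K/W
R_total = 7.115 K/W
Q = ΔT/R_total = 54/7.115

q′ ≈ 7.59 W/m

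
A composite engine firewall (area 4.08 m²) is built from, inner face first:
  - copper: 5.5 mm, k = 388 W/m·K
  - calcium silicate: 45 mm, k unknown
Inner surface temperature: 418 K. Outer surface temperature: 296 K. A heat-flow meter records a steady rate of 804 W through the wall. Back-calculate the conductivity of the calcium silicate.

Treating each layer as a thermal resistance in series:
R_copper = L/(kA) = 0.0055/(388×4.08) = 3.474×10^-6 K/W
Sum of known resistances R_other = 3.474×10^-6 K/W
Total R = ΔT/Q = 122/804 = 0.1517 K/W
R_calcium silicate = R_total − R_other = 0.1517 K/W
k = L/(R·A) = 0.045/(0.1517×4.08)

k ≈ 0.0727 W/(m·K)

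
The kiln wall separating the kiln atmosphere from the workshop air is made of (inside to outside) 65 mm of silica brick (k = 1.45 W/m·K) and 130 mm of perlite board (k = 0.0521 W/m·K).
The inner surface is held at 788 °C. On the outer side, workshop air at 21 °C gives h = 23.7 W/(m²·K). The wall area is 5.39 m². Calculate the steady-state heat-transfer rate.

Treating each layer as a thermal resistance in series:
R_silica brick = L/(kA) = 0.065/(1.45×5.39) = 0.008317 K/W
R_perlite board = L/(kA) = 0.13/(0.0521×5.39) = 0.4629 K/W
R_outer film = 1/(h_o·A) = 1/(23.7×5.39) = 0.007828 K/W
R_total = 0.4791 K/W
Q = ΔT / R_total = 767 / 0.4791

Q ≈ 1600 W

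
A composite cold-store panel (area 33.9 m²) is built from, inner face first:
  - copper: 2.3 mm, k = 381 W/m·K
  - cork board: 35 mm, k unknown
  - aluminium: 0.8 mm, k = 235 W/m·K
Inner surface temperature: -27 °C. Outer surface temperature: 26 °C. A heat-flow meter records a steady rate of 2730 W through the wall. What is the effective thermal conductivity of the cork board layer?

Thermal resistances in series:
R_copper = L/(kA) = 0.0023/(381×33.9) = 1.781×10^-7 K/W
R_aluminium = L/(kA) = 0.0008/(235×33.9) = 1.004×10^-7 K/W
Sum of known resistances R_other = 2.785×10^-7 K/W
Total R = ΔT/Q = 53/2730 = 0.01941 K/W
R_cork board = R_total − R_other = 0.01941 K/W
k = L/(R·A) = 0.035/(0.01941×33.9)

k ≈ 0.0532 W/(m·K)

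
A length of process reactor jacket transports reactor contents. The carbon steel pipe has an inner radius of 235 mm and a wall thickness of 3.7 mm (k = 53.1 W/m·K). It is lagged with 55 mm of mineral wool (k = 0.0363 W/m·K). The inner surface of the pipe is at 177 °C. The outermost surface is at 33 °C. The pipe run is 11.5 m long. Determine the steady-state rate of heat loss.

Treating each annulus and film as a series resistance:
R_carbon steel pipe wall = ln(238.7/235)/(2π×53.1×11.5) = 4.072×10^-6 K/W
R_mineral wool = ln(293.7/238.7)/(2π×0.0363×11.5) = 0.07905 K/W
R_total = 0.07906 K/W
Q = ΔT/R_total = 144/0.07906

Q ≈ 1820 W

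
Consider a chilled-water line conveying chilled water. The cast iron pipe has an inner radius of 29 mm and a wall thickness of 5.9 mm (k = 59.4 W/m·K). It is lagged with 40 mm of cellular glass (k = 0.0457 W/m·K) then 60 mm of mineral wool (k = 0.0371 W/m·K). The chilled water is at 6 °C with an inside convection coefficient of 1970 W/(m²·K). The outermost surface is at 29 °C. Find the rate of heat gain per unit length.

Cylindrical conduction, so R = ln(r₂/r₁)/(2πkL) per layer, in series:
R_inner film = 1/(h_i·2πr₁L) = 1/(1970×2π×0.029×1) = 0.002786 K/W
R_cast iron pipe wall = ln(34.9/29)/(2π×59.4×1) = 4.962×10^-4 K/W
R_cellular glass = ln(74.9/34.9)/(2π×0.0457×1) = 2.66 K/W
R_mineral wool = ln(134.9/74.9)/(2π×0.0371×1) = 2.524 K/W
R_total = 5.187 K/W
Q = ΔT/R_total = 23/5.187

q′ ≈ 4.43 W/m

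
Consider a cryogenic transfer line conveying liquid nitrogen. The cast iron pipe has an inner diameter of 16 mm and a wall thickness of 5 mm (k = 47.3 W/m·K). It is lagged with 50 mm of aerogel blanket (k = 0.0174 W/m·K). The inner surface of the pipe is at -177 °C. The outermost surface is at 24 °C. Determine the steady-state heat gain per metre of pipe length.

q′ ≈ 13.9 W/m

Radial resistances (cylindrical: R_cond = ln(r_o/r_i)/(2πkL), R_conv = 1/(h·2πrL)):
R_cast iron pipe wall = ln(13/8)/(2π×47.3×1) = 0.001634 K/W
R_aerogel blanket = ln(63/13)/(2π×0.0174×1) = 14.44 K/W
R_total = 14.44 K/W
Q = ΔT/R_total = 201/14.44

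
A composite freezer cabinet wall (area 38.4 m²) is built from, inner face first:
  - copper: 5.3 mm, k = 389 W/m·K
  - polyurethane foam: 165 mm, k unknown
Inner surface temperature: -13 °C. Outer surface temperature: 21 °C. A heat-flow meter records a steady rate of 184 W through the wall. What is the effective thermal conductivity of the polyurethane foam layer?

Using the resistance-network approach (series):
R_copper = L/(kA) = 0.0053/(389×38.4) = 3.548×10^-7 K/W
Sum of known resistances R_other = 3.548×10^-7 K/W
Total R = ΔT/Q = 34/184 = 0.1848 K/W
R_polyurethane foam = R_total − R_other = 0.1848 K/W
k = L/(R·A) = 0.165/(0.1848×38.4)

k ≈ 0.0233 W/(m·K)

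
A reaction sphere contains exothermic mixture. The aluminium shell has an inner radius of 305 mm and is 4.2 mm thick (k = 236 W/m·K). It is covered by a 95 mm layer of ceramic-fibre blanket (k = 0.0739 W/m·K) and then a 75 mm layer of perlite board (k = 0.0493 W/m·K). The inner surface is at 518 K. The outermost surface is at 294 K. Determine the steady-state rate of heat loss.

Q ≈ 155 W

Each spherical layer contributes R = (1/r_i − 1/r_o)/(4πk):
R_aluminium shell = (1/0.305 − 1/0.3092)/(4π×236) = 1.502×10^-5 K/W
R_ceramic-fibre blanket = (1/0.3092 − 1/0.4042)/(4π×0.0739) = 0.8185 K/W
R_perlite board = (1/0.4042 − 1/0.4792)/(4π×0.0493) = 0.625 K/W
R_total = 1.444 K/W
Q = ΔT/R_total = 224/1.444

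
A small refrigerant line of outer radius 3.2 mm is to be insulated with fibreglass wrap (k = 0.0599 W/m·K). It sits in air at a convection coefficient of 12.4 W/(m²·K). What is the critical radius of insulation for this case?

For a cylinder r_cr = k/h = 0.0599/12.4
r_cr = 4.83 mm; since the bare radius (3.2 mm) is below r_cr, adding a thin layer of insulation will *increase* heat loss.

r_cr ≈ 4.83 mm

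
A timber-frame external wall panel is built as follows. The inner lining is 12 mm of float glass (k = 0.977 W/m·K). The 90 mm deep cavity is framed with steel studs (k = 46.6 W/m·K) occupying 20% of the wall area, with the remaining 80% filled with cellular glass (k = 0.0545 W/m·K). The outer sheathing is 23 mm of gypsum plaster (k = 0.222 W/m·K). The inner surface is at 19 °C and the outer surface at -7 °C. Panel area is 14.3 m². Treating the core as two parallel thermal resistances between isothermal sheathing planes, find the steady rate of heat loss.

Q ≈ 2960 W

Sheathing layers in series; stud and cavity paths in parallel between them.
R_inner = 0.012/(0.977×14.3) = 8.589×10^-4 K/W
R_stud  = 0.09/(46.6×0.2×14.3) = 6.753×10^-4 K/W
R_cav   = 0.09/(0.0545×0.8×14.3) = 0.1444 K/W
1/R_core = 1/R_stud + 1/R_cav → R_core = 6.721×10^-4 K/W
R_outer = 0.023/(0.222×14.3) = 0.007245 K/W
R_total = 0.008776 K/W
Q = ΔT/R_total = 26/0.008776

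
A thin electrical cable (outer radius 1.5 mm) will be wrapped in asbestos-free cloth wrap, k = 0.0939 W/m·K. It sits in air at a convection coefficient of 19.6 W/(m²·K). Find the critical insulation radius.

r_cr ≈ 4.79 mm

For a cylinder r_cr = k/h = 0.0939/19.6
r_cr = 4.79 mm; since the bare radius (1.5 mm) is below r_cr, adding a thin layer of insulation will *increase* heat loss.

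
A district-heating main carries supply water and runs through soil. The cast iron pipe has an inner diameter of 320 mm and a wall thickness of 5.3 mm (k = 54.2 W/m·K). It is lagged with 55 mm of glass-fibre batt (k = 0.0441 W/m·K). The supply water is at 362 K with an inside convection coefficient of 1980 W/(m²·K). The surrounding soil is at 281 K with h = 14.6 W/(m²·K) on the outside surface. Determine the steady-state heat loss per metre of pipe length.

q′ ≈ 74.5 W/m

Cylindrical conduction, so R = ln(r₂/r₁)/(2πkL) per layer, in series:
R_inner film = 1/(h_i·2πr₁L) = 1/(1980×2π×0.16×1) = 5.024×10^-4 K/W
R_cast iron pipe wall = ln(165.3/160)/(2π×54.2×1) = 9.569×10^-5 K/W
R_glass-fibre batt = ln(220.3/165.3)/(2π×0.0441×1) = 1.037 K/W
R_outer film = 1/(h_o·2πr_oL) = 1/(14.6×2π×0.2203×1) = 0.04948 K/W
R_total = 1.087 K/W
Q = ΔT/R_total = 81/1.087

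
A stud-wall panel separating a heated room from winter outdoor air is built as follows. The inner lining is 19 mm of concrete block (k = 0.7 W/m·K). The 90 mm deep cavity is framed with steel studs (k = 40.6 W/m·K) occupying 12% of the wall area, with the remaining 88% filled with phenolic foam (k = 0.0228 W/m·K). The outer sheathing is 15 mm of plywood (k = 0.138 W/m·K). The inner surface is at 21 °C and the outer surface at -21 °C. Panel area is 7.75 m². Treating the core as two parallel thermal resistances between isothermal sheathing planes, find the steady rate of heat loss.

Q ≈ 2110 W

Sheathing layers in series; stud and cavity paths in parallel between them.
R_inner = 0.019/(0.7×7.75) = 0.003502 K/W
R_stud  = 0.09/(40.6×0.12×7.75) = 0.002384 K/W
R_cav   = 0.09/(0.0228×0.88×7.75) = 0.5788 K/W
1/R_core = 1/R_stud + 1/R_cav → R_core = 0.002374 K/W
R_outer = 0.015/(0.138×7.75) = 0.01403 K/W
R_total = 0.0199 K/W
Q = ΔT/R_total = 42/0.0199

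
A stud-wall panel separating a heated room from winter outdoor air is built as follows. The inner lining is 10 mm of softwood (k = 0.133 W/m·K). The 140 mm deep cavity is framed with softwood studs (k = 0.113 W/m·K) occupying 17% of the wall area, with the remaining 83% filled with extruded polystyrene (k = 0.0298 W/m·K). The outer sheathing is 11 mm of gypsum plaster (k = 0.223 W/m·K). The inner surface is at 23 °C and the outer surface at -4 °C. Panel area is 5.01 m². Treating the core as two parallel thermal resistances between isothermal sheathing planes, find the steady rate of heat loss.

Q ≈ 40.9 W

Sheathing layers in series; stud and cavity paths in parallel between them.
R_inner = 0.01/(0.133×5.01) = 0.01501 K/W
R_stud  = 0.14/(0.113×0.17×5.01) = 1.455 K/W
R_cav   = 0.14/(0.0298×0.83×5.01) = 1.13 K/W
1/R_core = 1/R_stud + 1/R_cav → R_core = 0.6359 K/W
R_outer = 0.011/(0.223×5.01) = 0.009846 K/W
R_total = 0.6608 K/W
Q = ΔT/R_total = 27/0.6608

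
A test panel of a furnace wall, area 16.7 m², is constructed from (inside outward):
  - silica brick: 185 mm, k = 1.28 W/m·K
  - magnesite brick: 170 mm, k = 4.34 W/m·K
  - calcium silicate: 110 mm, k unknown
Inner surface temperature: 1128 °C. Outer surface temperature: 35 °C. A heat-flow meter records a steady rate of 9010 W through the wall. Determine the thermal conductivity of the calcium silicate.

k ≈ 0.0597 W/(m·K)

Thermal resistances in series:
R_silica brick = L/(kA) = 0.185/(1.28×16.7) = 0.008655 K/W
R_magnesite brick = L/(kA) = 0.17/(4.34×16.7) = 0.002346 K/W
Sum of known resistances R_other = 0.011 K/W
Total R = ΔT/Q = 1093/9010 = 0.1213 K/W
R_calcium silicate = R_total − R_other = 0.1103 K/W
k = L/(R·A) = 0.11/(0.1103×16.7)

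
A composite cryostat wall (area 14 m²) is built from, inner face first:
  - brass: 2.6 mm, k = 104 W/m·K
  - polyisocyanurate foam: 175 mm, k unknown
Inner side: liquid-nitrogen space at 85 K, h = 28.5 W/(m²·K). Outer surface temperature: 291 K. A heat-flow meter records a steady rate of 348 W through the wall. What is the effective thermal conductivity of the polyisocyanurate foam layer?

k ≈ 0.0212 W/(m·K)

Thermal resistances in series:
R_inner film = 1/(h_i·A) = 1/(28.5×14) = 0.002506 K/W
R_brass = L/(kA) = 0.0026/(104×14) = 1.786×10^-6 K/W
Sum of known resistances R_other = 0.002508 K/W
Total R = ΔT/Q = 206/348 = 0.592 K/W
R_polyisocyanurate foam = R_total − R_other = 0.5894 K/W
k = L/(R·A) = 0.175/(0.5894×14)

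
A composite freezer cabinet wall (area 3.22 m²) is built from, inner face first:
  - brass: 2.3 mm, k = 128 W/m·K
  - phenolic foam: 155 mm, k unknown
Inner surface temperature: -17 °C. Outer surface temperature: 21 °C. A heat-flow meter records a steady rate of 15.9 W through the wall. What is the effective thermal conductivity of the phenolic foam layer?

Using the resistance-network approach (series):
R_brass = L/(kA) = 0.0023/(128×3.22) = 5.58×10^-6 K/W
Sum of known resistances R_other = 5.58×10^-6 K/W
Total R = ΔT/Q = 38/15.9 = 2.39 K/W
R_phenolic foam = R_total − R_other = 2.39 K/W
k = L/(R·A) = 0.155/(2.39×3.22)

k ≈ 0.0201 W/(m·K)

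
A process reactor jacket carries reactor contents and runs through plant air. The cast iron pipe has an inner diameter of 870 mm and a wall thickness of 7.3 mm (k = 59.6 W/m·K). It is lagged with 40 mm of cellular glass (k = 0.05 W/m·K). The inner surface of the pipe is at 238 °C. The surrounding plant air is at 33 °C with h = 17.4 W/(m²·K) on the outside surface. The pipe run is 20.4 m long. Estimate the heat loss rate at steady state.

Q ≈ 14200 W

Cylindrical conduction, so R = ln(r₂/r₁)/(2πkL) per layer, in series:
R_cast iron pipe wall = ln(442.3/435)/(2π×59.6×20.4) = 2.179×10^-6 K/W
R_cellular glass = ln(482.3/442.3)/(2π×0.05×20.4) = 0.01351 K/W
R_outer film = 1/(h_o·2πr_oL) = 1/(17.4×2π×0.4823×20.4) = 9.297×10^-4 K/W
R_total = 0.01444 K/W
Q = ΔT/R_total = 205/0.01444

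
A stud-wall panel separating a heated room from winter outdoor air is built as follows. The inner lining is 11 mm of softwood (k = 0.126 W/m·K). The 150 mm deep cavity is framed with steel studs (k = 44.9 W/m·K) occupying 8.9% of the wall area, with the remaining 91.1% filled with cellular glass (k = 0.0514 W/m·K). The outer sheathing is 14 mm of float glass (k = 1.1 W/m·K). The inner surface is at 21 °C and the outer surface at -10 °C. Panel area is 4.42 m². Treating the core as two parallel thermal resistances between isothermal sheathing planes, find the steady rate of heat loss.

Sheathing layers in series; stud and cavity paths in parallel between them.
R_inner = 0.011/(0.126×4.42) = 0.01975 K/W
R_stud  = 0.15/(44.9×0.089×4.42) = 0.008492 K/W
R_cav   = 0.15/(0.0514×0.911×4.42) = 0.7247 K/W
1/R_core = 1/R_stud + 1/R_cav → R_core = 0.008394 K/W
R_outer = 0.014/(1.1×4.42) = 0.002879 K/W
R_total = 0.03103 K/W
Q = ΔT/R_total = 31/0.03103

Q ≈ 999 W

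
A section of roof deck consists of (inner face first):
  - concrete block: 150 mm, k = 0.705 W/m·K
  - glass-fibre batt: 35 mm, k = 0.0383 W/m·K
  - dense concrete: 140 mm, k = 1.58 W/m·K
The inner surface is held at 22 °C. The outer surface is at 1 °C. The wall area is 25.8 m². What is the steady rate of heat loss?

Using the resistance-network approach (series):
R_concrete block = L/(kA) = 0.15/(0.705×25.8) = 0.008247 K/W
R_glass-fibre batt = L/(kA) = 0.035/(0.0383×25.8) = 0.03542 K/W
R_dense concrete = L/(kA) = 0.14/(1.58×25.8) = 0.003434 K/W
R_total = 0.0471 K/W
Q = ΔT / R_total = 21 / 0.0471

Q ≈ 446 W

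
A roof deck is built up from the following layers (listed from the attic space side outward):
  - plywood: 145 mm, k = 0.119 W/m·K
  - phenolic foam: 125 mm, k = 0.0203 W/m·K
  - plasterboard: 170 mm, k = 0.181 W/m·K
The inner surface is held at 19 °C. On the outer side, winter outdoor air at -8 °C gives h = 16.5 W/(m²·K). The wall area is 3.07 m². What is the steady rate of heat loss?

Treating each layer as a thermal resistance in series:
R_plywood = L/(kA) = 0.145/(0.119×3.07) = 0.3969 K/W
R_phenolic foam = L/(kA) = 0.125/(0.0203×3.07) = 2.006 K/W
R_plasterboard = L/(kA) = 0.17/(0.181×3.07) = 0.3059 K/W
R_outer film = 1/(h_o·A) = 1/(16.5×3.07) = 0.01974 K/W
R_total = 2.728 K/W
Q = ΔT / R_total = 27 / 2.728

Q ≈ 9.9 W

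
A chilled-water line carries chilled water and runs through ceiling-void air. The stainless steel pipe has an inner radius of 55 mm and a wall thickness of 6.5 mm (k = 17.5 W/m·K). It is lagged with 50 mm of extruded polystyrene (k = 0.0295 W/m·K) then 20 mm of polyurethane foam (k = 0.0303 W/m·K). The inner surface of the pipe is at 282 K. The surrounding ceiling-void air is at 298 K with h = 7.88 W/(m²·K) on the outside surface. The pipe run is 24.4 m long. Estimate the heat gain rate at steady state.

For a radial system each layer contributes R = ln(r_out/r_in)/(2πkL); films add R = 1/(hA).
R_stainless steel pipe wall = ln(61.5/55)/(2π×17.5×24.4) = 4.164×10^-5 K/W
R_extruded polystyrene = ln(111.5/61.5)/(2π×0.0295×24.4) = 0.1316 K/W
R_polyurethane foam = ln(131.5/111.5)/(2π×0.0303×24.4) = 0.03552 K/W
R_outer film = 1/(h_o·2πr_oL) = 1/(7.88×2π×0.1315×24.4) = 0.006295 K/W
R_total = 0.1734 K/W
Q = ΔT/R_total = 16/0.1734

Q ≈ 92.3 W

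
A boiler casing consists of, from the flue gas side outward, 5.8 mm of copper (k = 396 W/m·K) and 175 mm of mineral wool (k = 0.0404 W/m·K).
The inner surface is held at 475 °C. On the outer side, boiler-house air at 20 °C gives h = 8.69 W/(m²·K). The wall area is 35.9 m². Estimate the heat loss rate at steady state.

Q ≈ 3670 W

Series thermal resistances:
R_copper = L/(kA) = 0.0058/(396×35.9) = 4.08×10^-7 K/W
R_mineral wool = L/(kA) = 0.175/(0.0404×35.9) = 0.1207 K/W
R_outer film = 1/(h_o·A) = 1/(8.69×35.9) = 0.003205 K/W
R_total = 0.1239 K/W
Q = ΔT / R_total = 455 / 0.1239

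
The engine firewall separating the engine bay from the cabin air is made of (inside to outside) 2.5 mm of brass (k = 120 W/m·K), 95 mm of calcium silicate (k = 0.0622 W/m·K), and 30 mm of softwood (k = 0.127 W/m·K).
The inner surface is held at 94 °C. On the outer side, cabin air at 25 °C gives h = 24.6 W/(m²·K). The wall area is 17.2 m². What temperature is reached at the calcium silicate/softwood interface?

Treating each layer as a thermal resistance in series:
R_brass = L/(kA) = 0.0025/(120×17.2) = 1.211×10^-6 K/W
R_calcium silicate = L/(kA) = 0.095/(0.0622×17.2) = 0.0888 K/W
R_softwood = L/(kA) = 0.03/(0.127×17.2) = 0.01373 K/W
R_outer film = 1/(h_o·A) = 1/(24.6×17.2) = 0.002363 K/W
R_total = 0.1049 K/W;  Q = ΔT/R_total = 69/0.1049 = 657.8 W
T_interface = T_inner − Q·ΣR(inner→interface) = 94 − 658×0.0888

T ≈ 35.6 °C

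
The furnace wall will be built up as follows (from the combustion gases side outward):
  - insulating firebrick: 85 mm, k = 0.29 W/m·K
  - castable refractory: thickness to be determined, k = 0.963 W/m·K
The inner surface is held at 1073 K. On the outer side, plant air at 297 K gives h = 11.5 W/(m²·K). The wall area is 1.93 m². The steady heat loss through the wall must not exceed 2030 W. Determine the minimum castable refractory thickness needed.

L ≈ 344 mm

Thermal resistances in series:
R_insulating firebrick = L/(kA) = 0.085/(0.29×1.93) = 0.1519 K/W
R_outer film = 1/(h_o·A) = 1/(11.5×1.93) = 0.04506 K/W
Sum of the known resistances R_other = 0.1969 K/W
Required total resistance R_tot = ΔT/Q_allow = 776/2030 = 0.3823 K/W
R_castable refractory = R_tot − R_other = 0.1853 K/W
L = R·k·A = 0.1853×0.963×1.93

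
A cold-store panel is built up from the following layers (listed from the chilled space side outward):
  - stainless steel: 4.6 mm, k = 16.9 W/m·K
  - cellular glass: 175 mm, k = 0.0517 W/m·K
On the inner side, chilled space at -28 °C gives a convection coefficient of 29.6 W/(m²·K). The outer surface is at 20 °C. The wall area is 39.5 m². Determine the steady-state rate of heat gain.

Q ≈ 555 W

Series thermal resistances:
R_inner film = 1/(h_i·A) = 1/(29.6×39.5) = 8.553×10^-4 K/W
R_stainless steel = L/(kA) = 0.0046/(16.9×39.5) = 6.891×10^-6 K/W
R_cellular glass = L/(kA) = 0.175/(0.0517×39.5) = 0.08569 K/W
R_total = 0.08656 K/W
Q = ΔT / R_total = 48 / 0.08656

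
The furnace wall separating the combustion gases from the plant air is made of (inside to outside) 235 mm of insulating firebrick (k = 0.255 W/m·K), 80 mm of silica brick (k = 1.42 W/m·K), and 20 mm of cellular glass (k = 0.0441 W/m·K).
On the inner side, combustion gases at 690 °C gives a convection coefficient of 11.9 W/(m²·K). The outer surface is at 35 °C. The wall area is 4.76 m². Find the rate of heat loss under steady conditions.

Q ≈ 2060 W

Using the resistance-network approach (series):
R_inner film = 1/(h_i·A) = 1/(11.9×4.76) = 0.01765 K/W
R_insulating firebrick = L/(kA) = 0.235/(0.255×4.76) = 0.1936 K/W
R_silica brick = L/(kA) = 0.08/(1.42×4.76) = 0.01184 K/W
R_cellular glass = L/(kA) = 0.02/(0.0441×4.76) = 0.09528 K/W
R_total = 0.3184 K/W
Q = ΔT / R_total = 655 / 0.3184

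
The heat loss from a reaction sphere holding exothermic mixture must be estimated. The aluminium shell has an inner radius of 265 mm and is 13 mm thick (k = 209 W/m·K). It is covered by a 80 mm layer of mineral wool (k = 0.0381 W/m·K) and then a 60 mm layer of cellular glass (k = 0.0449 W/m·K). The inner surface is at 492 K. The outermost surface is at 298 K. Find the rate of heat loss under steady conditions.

Q ≈ 81.2 W

Radial (spherical) resistances in series:
R_aluminium shell = (1/0.265 − 1/0.278)/(4π×209) = 6.719×10^-5 K/W
R_mineral wool = (1/0.278 − 1/0.358)/(4π×0.0381) = 1.679 K/W
R_cellular glass = (1/0.358 − 1/0.418)/(4π×0.0449) = 0.7106 K/W
R_total = 2.39 K/W
Q = ΔT/R_total = 194/2.39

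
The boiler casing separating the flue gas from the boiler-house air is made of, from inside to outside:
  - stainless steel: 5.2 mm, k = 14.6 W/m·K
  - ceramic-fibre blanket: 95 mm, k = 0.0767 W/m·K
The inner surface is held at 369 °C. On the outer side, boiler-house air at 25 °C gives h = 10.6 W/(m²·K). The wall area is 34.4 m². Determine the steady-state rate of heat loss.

Treating each layer as a thermal resistance in series:
R_stainless steel = L/(kA) = 0.0052/(14.6×34.4) = 1.035×10^-5 K/W
R_ceramic-fibre blanket = L/(kA) = 0.095/(0.0767×34.4) = 0.03601 K/W
R_outer film = 1/(h_o·A) = 1/(10.6×34.4) = 0.002742 K/W
R_total = 0.03876 K/W
Q = ΔT / R_total = 344 / 0.03876

Q ≈ 8880 W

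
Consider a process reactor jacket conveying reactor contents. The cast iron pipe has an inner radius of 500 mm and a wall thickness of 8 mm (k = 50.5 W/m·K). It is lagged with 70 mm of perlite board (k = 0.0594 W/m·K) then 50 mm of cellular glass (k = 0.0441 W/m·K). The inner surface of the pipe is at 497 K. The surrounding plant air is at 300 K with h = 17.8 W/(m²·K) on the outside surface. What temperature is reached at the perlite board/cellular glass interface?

T ≈ 394 K

For a radial system each layer contributes R = ln(r_out/r_in)/(2πkL); films add R = 1/(hA).
R_cast iron pipe wall = ln(508/500)/(2π×50.5×1) = 5.003×10^-5 K/W
R_perlite board = ln(578/508)/(2π×0.0594×1) = 0.3459 K/W
R_cellular glass = ln(628/578)/(2π×0.0441×1) = 0.2994 K/W
R_outer film = 1/(h_o·2πr_oL) = 1/(17.8×2π×0.628×1) = 0.01424 K/W
R_total = 0.6596 K/W
Q = ΔT/R_total = 197/0.6596
Q = 299 W/m
T_interface = T_inner − Q·ΣR(inner→interface) = 497 − 299×0.3459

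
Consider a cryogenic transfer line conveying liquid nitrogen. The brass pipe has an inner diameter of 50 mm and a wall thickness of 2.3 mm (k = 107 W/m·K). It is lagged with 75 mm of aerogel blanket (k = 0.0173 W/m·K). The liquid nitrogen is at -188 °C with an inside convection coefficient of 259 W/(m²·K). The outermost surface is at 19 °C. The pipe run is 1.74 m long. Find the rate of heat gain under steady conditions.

Per-layer cylindrical resistances, series-summed:
R_inner film = 1/(h_i·2πr₁L) = 1/(259×2π×0.025×1.74) = 0.01413 K/W
R_brass pipe wall = ln(27.3/25)/(2π×107×1.74) = 7.524×10^-5 K/W
R_aerogel blanket = ln(102.3/27.3)/(2π×0.0173×1.74) = 6.984 K/W
R_total = 6.999 K/W
Q = ΔT/R_total = 207/6.999

Q ≈ 29.6 W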